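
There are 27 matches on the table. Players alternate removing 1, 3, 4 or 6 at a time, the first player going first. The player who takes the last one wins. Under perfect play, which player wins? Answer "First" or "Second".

Positions where the player to move wins (W) vs loses (L):
i:   0  1  2  3  4  5  6  7  8  9 10 11 12 13 14 15 16 17 18 19 20 21 22 23 24 25 26 27
     L  W  L  W  W  W  W  L  W  L  W  W  W  W  L  W  L  W  W  W  W  L  W  L  W  W  W  W
Position 27 is W, so the first player wins.

First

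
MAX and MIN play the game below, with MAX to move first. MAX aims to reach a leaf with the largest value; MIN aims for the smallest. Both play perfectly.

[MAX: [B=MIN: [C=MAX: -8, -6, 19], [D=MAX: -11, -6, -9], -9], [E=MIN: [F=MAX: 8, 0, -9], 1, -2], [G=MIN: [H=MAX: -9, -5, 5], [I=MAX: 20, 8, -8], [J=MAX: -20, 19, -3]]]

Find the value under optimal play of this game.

5

C (MAX): max(-8, -6, 19) = 19
D (MAX): max(-11, -6, -9) = -6
B (MIN): min(19, -6, -9) = -9
F (MAX): max(8, 0, -9) = 8
E (MIN): min(8, 1, -2) = -2
H (MAX): max(-9, -5, 5) = 5
I (MAX): max(20, 8, -8) = 20
J (MAX): max(-20, 19, -3) = 19
G (MIN): min(5, 20, 19) = 5
Root (MAX): max(-9, -2, 5) = 5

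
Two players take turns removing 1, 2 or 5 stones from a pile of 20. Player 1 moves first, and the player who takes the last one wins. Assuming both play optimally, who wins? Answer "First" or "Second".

First

Compute winning (W) and losing (L) positions by backward induction:
i:   0  1  2  3  4  5  6  7  8  9 10 11 12 13 14 15 16 17 18 19 20
     L  W  W  L  W  W  L  W  W  L  W  W  L  W  W  L  W  W  L  W  W
Position 20 is W, so the first player wins.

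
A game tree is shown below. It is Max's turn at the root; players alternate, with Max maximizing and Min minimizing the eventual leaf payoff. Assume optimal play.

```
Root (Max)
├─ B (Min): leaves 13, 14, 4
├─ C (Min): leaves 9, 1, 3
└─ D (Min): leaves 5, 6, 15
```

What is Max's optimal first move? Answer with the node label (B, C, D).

B (Min): min(13, 14, 4) = 4
C (Min): min(9, 1, 3) = 1
D (Min): min(5, 6, 15) = 5
Root (Max): max(4, 1, 5) = 5
Max picks the child with the highest value: D (value 5).

D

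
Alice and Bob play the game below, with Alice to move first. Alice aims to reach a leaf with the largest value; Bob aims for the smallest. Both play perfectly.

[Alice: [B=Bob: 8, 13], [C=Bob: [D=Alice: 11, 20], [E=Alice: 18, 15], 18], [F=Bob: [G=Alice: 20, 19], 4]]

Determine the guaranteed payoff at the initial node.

18

B (Bob): min(8, 13) = 8
D (Alice): max(11, 20) = 20
E (Alice): max(18, 15) = 18
C (Bob): min(20, 18, 18) = 18
G (Alice): max(20, 19) = 20
F (Bob): min(20, 4) = 4
Root (Alice): max(8, 18, 4) = 18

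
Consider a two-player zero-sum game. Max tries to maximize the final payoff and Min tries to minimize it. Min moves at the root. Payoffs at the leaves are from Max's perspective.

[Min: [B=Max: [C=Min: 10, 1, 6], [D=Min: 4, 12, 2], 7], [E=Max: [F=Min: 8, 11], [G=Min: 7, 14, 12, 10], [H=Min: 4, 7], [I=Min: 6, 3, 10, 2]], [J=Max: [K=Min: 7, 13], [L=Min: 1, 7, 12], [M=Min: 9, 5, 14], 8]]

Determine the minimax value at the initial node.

7

C (Min): min(10, 1, 6) = 1
D (Min): min(4, 12, 2) = 2
B (Max): max(1, 2, 7) = 7
F (Min): min(8, 11) = 8
G (Min): min(7, 14, 12, 10) = 7
H (Min): min(4, 7) = 4
I (Min): min(6, 3, 10, 2) = 2
E (Max): max(8, 7, 4, 2) = 8
K (Min): min(7, 13) = 7
L (Min): min(1, 7, 12) = 1
M (Min): min(9, 5, 14) = 5
J (Max): max(7, 1, 5, 8) = 8
Root (Min): min(7, 8, 8) = 7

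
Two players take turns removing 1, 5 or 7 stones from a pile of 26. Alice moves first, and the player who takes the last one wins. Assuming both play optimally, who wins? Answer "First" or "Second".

W/L table (W = player to move can force a win):
i:   0  1  2  3  4  5  6  7  8  9 10 11 12 13 14 15 16 17 18 19 20 21 22 23 24 25 26
     L  W  L  W  L  W  L  W  L  W  L  W  L  W  L  W  L  W  L  W  L  W  L  W  L  W  L
Position 26 is L, so the second player wins.

Second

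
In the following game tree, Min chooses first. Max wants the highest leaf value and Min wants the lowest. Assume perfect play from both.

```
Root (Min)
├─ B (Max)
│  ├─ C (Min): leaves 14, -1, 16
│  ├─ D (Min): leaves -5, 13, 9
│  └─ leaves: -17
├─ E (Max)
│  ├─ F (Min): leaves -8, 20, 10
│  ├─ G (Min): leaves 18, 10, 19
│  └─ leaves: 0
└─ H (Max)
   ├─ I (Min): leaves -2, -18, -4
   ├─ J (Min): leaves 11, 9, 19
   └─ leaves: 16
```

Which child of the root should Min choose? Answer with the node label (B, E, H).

B

C (Min): min(14, -1, 16) = -1
D (Min): min(-5, 13, 9) = -5
B (Max): max(-1, -5, -17) = -1
F (Min): min(-8, 20, 10) = -8
G (Min): min(18, 10, 19) = 10
E (Max): max(-8, 10, 0) = 10
I (Min): min(-2, -18, -4) = -18
J (Min): min(11, 9, 19) = 9
H (Max): max(-18, 9, 16) = 16
Root (Min): min(-1, 10, 16) = -1
Min picks the child with the lowest value: B (value -1).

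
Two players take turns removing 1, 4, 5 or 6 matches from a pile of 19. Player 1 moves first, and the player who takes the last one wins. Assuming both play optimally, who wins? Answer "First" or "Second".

Mark each pile size as W (mover wins) or L (mover loses):
i:   0  1  2  3  4  5  6  7  8  9 10 11 12 13 14 15 16 17 18 19
     L  W  L  W  W  W  W  W  W  L  W  L  W  W  W  W  W  W  L  W
Position 19 is W, so the first player wins.

First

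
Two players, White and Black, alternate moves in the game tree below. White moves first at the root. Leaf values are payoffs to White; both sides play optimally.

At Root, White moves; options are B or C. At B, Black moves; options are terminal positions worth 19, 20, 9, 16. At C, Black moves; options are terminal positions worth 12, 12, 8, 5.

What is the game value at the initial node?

9

B (Black): min(19, 20, 9, 16) = 9
C (Black): min(12, 12, 8, 5) = 5
Root (White): max(9, 5) = 9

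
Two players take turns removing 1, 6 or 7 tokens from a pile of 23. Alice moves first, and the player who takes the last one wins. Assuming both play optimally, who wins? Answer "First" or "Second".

Compute winning (W) and losing (L) positions by backward induction:
i:   0  1  2  3  4  5  6  7  8  9 10 11 12 13 14 15 16 17 18 19 20 21 22 23
     L  W  L  W  L  W  W  W  W  W  W  W  L  W  L  W  L  W  W  W  W  W  W  W
Position 23 is W, so the first player wins.

First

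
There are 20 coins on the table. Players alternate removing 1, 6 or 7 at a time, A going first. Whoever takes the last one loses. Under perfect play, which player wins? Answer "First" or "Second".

i:   0  1  2  3  4  5  6  7  8  9 10 11 12 13 14 15 16 17 18 19 20
     W  L  W  L  W  L  W  W  W  W  W  W  W  L  W  L  W  L  W  W  W
Position 20 is W, so the first player wins.

First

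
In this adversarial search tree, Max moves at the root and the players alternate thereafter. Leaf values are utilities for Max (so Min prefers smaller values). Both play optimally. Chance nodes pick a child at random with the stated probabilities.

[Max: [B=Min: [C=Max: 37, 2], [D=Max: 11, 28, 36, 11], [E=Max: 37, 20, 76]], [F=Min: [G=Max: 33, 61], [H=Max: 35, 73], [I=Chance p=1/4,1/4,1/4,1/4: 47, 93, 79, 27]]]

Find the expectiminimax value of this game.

61

C (Max): max(37, 2) = 37
D (Max): max(11, 28, 36, 11) = 36
E (Max): max(37, 20, 76) = 76
B (Min): min(37, 36, 76) = 36
G (Max): max(33, 61) = 61
H (Max): max(35, 73) = 73
I (Chance): 1/4·47 + 1/4·93 + 1/4·79 + 1/4·27 = 61.5
F (Min): min(61, 73, 61.5) = 61
Root (Max): max(36, 61) = 61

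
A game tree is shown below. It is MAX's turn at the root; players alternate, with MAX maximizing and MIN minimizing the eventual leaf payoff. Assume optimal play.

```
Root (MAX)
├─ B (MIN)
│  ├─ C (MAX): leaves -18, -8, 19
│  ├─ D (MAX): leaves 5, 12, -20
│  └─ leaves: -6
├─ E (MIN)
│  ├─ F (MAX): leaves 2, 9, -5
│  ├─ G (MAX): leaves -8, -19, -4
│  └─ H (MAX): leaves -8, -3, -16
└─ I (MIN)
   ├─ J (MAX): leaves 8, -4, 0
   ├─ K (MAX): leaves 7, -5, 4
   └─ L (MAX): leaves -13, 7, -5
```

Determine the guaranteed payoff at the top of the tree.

C (MAX): max(-18, -8, 19) = 19
D (MAX): max(5, 12, -20) = 12
B (MIN): min(19, 12, -6) = -6
F (MAX): max(2, 9, -5) = 9
G (MAX): max(-8, -19, -4) = -4
H (MAX): max(-8, -3, -16) = -3
E (MIN): min(9, -4, -3) = -4
J (MAX): max(8, -4, 0) = 8
K (MAX): max(7, -5, 4) = 7
L (MAX): max(-13, 7, -5) = 7
I (MIN): min(8, 7, 7) = 7
Root (MAX): max(-6, -4, 7) = 7

7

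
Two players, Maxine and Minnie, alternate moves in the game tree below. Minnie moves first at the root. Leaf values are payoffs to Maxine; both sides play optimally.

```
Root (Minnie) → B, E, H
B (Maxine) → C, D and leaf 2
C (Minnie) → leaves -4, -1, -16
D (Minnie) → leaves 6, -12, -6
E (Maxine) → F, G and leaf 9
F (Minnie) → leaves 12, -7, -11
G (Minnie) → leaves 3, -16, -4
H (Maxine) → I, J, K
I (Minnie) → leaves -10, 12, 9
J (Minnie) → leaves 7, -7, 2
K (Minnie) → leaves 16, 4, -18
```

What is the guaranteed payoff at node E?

9

F: min(12, -7, -11) = -11
G: min(3, -16, -4) = -16
E: max(-11, -16, 9) = 9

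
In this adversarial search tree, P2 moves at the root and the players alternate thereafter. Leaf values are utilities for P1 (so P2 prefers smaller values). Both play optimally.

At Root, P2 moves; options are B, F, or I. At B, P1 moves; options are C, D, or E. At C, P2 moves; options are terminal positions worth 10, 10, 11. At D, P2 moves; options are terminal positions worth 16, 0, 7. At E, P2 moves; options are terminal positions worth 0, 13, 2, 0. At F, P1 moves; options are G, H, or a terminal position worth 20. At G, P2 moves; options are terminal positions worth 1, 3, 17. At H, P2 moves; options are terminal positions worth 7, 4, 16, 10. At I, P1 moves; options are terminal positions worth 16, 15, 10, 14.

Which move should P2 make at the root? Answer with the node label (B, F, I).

C (P2): min(10, 10, 11) = 10
D (P2): min(16, 0, 7) = 0
E (P2): min(0, 13, 2, 0) = 0
B (P1): max(10, 0, 0) = 10
G (P2): min(1, 3, 17) = 1
H (P2): min(7, 4, 16, 10) = 4
F (P1): max(1, 4, 20) = 20
I (P1): max(16, 15, 10, 14) = 16
Root (P2): min(10, 20, 16) = 10
P2 picks the child with the lowest value: B (value 10).

B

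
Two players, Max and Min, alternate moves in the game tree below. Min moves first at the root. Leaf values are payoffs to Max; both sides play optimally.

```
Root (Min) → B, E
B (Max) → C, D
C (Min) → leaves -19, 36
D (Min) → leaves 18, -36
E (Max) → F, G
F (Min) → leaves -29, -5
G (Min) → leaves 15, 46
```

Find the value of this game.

C (Min): min(-19, 36) = -19
D (Min): min(18, -36) = -36
B (Max): max(-19, -36) = -19
F (Min): min(-29, -5) = -29
G (Min): min(15, 46) = 15
E (Max): max(-29, 15) = 15
Root (Min): min(-19, 15) = -19

-19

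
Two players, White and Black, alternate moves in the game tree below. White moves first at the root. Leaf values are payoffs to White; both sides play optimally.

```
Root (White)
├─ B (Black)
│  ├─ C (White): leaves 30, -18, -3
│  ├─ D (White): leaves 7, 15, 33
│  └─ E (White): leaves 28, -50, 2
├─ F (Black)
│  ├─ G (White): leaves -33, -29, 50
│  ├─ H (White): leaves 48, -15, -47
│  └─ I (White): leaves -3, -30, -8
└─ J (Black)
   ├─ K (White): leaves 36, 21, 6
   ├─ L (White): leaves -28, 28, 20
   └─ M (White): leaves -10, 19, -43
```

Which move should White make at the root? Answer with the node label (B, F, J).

B

C (White): max(30, -18, -3) = 30
D (White): max(7, 15, 33) = 33
E (White): max(28, -50, 2) = 28
B (Black): min(30, 33, 28) = 28
G (White): max(-33, -29, 50) = 50
H (White): max(48, -15, -47) = 48
I (White): max(-3, -30, -8) = -3
F (Black): min(50, 48, -3) = -3
K (White): max(36, 21, 6) = 36
L (White): max(-28, 28, 20) = 28
M (White): max(-10, 19, -43) = 19
J (Black): min(36, 28, 19) = 19
Root (White): max(28, -3, 19) = 28
White picks the child with the highest value: B (value 28).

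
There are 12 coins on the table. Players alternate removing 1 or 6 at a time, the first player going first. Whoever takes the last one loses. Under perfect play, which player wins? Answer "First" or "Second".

W/L table (W = player to move can force a win):
i:   0  1  2  3  4  5  6  7  8  9 10 11 12
     W  L  W  L  W  L  W  W  L  W  L  W  L
Position 12 is L, so the second player wins.

Second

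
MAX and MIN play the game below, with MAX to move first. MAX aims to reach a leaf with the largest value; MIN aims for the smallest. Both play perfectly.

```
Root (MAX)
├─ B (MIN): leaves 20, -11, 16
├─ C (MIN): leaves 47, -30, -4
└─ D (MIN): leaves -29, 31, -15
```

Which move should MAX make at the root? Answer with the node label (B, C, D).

B

B (MIN): min(20, -11, 16) = -11
C (MIN): min(47, -30, -4) = -30
D (MIN): min(-29, 31, -15) = -29
Root (MAX): max(-11, -30, -29) = -11
MAX picks the child with the highest value: B (value -11).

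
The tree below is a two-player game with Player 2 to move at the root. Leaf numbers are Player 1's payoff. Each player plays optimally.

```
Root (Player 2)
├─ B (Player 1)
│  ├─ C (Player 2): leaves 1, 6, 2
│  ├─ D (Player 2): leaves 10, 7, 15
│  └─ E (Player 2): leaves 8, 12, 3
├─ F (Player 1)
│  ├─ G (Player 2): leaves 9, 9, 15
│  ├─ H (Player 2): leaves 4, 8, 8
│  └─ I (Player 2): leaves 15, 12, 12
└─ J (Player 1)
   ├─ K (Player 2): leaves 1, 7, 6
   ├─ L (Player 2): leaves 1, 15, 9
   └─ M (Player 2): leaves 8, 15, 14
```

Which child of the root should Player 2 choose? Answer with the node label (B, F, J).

B

C (Player 2): min(1, 6, 2) = 1
D (Player 2): min(10, 7, 15) = 7
E (Player 2): min(8, 12, 3) = 3
B (Player 1): max(1, 7, 3) = 7
G (Player 2): min(9, 9, 15) = 9
H (Player 2): min(4, 8, 8) = 4
I (Player 2): min(15, 12, 12) = 12
F (Player 1): max(9, 4, 12) = 12
K (Player 2): min(1, 7, 6) = 1
L (Player 2): min(1, 15, 9) = 1
M (Player 2): min(8, 15, 14) = 8
J (Player 1): max(1, 1, 8) = 8
Root (Player 2): min(7, 12, 8) = 7
Player 2 picks the child with the lowest value: B (value 7).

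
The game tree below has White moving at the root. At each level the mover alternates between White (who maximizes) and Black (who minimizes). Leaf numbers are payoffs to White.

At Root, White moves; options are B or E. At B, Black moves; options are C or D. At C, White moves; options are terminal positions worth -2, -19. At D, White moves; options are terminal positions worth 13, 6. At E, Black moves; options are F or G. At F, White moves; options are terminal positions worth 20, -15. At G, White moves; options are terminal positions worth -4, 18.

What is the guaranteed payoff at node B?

-2

C: max(-2, -19) = -2
D: max(13, 6) = 13
B: min(-2, 13) = -2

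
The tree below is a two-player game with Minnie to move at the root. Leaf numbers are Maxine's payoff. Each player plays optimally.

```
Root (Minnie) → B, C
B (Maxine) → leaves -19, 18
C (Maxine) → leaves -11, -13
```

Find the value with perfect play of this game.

B (Maxine): max(-19, 18) = 18
C (Maxine): max(-11, -13) = -11
Root (Minnie): min(18, -11) = -11

-11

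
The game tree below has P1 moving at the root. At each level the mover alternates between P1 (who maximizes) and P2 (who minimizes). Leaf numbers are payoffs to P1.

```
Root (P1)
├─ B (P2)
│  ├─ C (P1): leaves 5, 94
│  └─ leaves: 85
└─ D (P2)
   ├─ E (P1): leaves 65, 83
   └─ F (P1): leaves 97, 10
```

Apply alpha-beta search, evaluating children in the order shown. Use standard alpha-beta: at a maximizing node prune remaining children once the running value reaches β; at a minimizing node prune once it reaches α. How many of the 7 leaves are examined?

5

C [α=-∞,β=+∞]: v=94
B [α=-∞,β=+∞]: v=85
E [α=85,β=+∞]: v=83
D [α=85,β=+∞]: v=83 after child 1 ≤ α → α-cutoff, skip 1
Root [α=-∞,β=+∞]: v=85
Leaves evaluated: 5 of 7.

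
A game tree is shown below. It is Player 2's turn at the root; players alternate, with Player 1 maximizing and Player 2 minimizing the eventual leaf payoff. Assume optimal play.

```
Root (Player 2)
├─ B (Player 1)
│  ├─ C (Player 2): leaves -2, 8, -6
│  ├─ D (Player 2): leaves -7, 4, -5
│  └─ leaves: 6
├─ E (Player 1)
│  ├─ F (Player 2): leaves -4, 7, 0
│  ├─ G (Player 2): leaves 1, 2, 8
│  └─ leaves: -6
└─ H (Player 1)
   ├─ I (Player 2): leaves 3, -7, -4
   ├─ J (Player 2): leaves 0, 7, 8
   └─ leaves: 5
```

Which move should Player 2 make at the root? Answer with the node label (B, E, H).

E

C (Player 2): min(-2, 8, -6) = -6
D (Player 2): min(-7, 4, -5) = -7
B (Player 1): max(-6, -7, 6) = 6
F (Player 2): min(-4, 7, 0) = -4
G (Player 2): min(1, 2, 8) = 1
E (Player 1): max(-4, 1, -6) = 1
I (Player 2): min(3, -7, -4) = -7
J (Player 2): min(0, 7, 8) = 0
H (Player 1): max(-7, 0, 5) = 5
Root (Player 2): min(6, 1, 5) = 1
Player 2 picks the child with the lowest value: E (value 1).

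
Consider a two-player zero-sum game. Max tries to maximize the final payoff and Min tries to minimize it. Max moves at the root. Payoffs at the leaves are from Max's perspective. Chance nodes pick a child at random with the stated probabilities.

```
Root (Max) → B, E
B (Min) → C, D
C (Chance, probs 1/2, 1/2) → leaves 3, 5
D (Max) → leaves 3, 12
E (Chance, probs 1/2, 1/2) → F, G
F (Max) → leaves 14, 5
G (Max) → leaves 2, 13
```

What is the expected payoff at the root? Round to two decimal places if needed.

13.5

C (Chance): 1/2·3 + 1/2·5 = 4
D (Max): max(3, 12) = 12
B (Min): min(4, 12) = 4
F (Max): max(14, 5) = 14
G (Max): max(2, 13) = 13
E (Chance): 1/2·14 + 1/2·13 = 13.5
Root (Max): max(4, 13.5) = 13.5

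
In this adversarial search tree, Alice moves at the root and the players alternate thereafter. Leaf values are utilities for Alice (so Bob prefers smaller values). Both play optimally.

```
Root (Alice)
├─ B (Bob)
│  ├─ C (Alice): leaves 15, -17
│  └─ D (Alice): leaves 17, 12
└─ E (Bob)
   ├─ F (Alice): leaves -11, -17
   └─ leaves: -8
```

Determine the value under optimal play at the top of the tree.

C (Alice): max(15, -17) = 15
D (Alice): max(17, 12) = 17
B (Bob): min(15, 17) = 15
F (Alice): max(-11, -17) = -11
E (Bob): min(-11, -8) = -11
Root (Alice): max(15, -11) = 15

15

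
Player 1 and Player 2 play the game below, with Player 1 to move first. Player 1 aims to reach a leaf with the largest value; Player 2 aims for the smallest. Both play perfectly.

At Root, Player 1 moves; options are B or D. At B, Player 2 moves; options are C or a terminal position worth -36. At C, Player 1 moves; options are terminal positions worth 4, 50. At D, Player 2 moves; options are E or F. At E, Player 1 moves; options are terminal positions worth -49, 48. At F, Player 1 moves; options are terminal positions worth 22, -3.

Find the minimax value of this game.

22

C (Player 1): max(4, 50) = 50
B (Player 2): min(50, -36) = -36
E (Player 1): max(-49, 48) = 48
F (Player 1): max(22, -3) = 22
D (Player 2): min(48, 22) = 22
Root (Player 1): max(-36, 22) = 22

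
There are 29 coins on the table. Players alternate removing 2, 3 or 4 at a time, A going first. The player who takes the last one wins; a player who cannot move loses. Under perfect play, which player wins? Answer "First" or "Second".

First

Compute winning (W) and losing (L) positions by backward induction:
i:   0  1  2  3  4  5  6  7  8  9 10 11 12 13 14 15 16 17 18 19 20 21 22 23 24 25 26 27 28 29
     L  L  W  W  W  W  L  L  W  W  W  W  L  L  W  W  W  W  L  L  W  W  W  W  L  L  W  W  W  W
Position 29 is W, so the first player wins.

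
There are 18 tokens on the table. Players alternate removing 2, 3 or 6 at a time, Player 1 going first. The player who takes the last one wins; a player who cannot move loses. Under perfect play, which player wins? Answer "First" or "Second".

Second

i:   0  1  2  3  4  5  6  7  8  9 10 11 12 13 14 15 16 17 18
     L  L  W  W  W  L  W  W  W  L  L  W  W  W  L  W  W  W  L
Position 18 is L, so the second player wins.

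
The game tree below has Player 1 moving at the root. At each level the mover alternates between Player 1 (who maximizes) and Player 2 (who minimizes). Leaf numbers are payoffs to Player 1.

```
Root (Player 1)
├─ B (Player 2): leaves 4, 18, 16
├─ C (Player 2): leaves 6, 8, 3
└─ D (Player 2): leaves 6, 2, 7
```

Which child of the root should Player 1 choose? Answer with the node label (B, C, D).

B (Player 2): min(4, 18, 16) = 4
C (Player 2): min(6, 8, 3) = 3
D (Player 2): min(6, 2, 7) = 2
Root (Player 1): max(4, 3, 2) = 4
Player 1 picks the child with the highest value: B (value 4).

B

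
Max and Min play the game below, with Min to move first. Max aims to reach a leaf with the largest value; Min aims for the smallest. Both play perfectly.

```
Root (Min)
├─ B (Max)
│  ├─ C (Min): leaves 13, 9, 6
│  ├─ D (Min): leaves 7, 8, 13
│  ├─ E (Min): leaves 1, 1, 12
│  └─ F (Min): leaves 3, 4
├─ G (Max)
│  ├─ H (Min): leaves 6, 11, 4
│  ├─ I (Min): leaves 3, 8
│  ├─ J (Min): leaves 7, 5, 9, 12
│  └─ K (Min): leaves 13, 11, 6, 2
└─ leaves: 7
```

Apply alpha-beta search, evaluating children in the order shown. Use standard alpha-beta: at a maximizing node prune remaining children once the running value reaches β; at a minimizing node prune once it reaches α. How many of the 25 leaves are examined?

21

C [α=-∞,β=+∞]: v=6
D [α=6,β=+∞]: v=7
E [α=7,β=+∞]: v=1 after child 1 ≤ α → α-cutoff, skip 2
F [α=7,β=+∞]: v=3 after child 1 ≤ α → α-cutoff, skip 1
B [α=-∞,β=+∞]: v=7
H [α=-∞,β=7]: v=4
I [α=4,β=7]: v=3 after child 1 ≤ α → α-cutoff, skip 1
J [α=4,β=7]: v=5
K [α=5,β=7]: v=2
G [α=-∞,β=7]: v=5
Root [α=-∞,β=+∞]: v=5
Leaves evaluated: 21 of 25.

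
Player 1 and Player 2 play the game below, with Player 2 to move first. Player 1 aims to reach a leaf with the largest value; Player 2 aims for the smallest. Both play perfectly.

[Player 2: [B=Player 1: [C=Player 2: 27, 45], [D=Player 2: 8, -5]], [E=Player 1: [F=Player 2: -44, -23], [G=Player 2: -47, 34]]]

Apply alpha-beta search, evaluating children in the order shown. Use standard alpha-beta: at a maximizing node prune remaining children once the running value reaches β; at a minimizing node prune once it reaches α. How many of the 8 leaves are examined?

C [α=-∞,β=+∞]: v=27
D [α=27,β=+∞]: v=8 after child 1 ≤ α → α-cutoff, skip 1
B [α=-∞,β=+∞]: v=27
F [α=-∞,β=27]: v=-44
G [α=-44,β=27]: v=-47 after child 1 ≤ α → α-cutoff, skip 1
E [α=-∞,β=27]: v=-44
Root [α=-∞,β=+∞]: v=-44
Leaves evaluated: 6 of 8.

6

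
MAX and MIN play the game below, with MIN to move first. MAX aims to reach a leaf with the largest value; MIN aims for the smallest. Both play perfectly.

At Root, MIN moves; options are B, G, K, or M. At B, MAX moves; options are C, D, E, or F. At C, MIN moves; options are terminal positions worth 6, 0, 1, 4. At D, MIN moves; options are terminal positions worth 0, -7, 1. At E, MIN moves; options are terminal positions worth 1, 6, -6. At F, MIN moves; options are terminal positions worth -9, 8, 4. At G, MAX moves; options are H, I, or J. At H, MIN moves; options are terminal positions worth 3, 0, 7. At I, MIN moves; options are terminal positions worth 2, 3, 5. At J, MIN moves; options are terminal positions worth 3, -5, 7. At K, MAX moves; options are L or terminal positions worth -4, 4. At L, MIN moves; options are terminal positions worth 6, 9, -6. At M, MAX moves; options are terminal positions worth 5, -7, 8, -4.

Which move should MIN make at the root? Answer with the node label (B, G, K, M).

C (MIN): min(6, 0, 1, 4) = 0
D (MIN): min(0, -7, 1) = -7
E (MIN): min(1, 6, -6) = -6
F (MIN): min(-9, 8, 4) = -9
B (MAX): max(0, -7, -6, -9) = 0
H (MIN): min(3, 0, 7) = 0
I (MIN): min(2, 3, 5) = 2
J (MIN): min(3, -5, 7) = -5
G (MAX): max(0, 2, -5) = 2
L (MIN): min(6, 9, -6) = -6
K (MAX): max(-6, -4, 4) = 4
M (MAX): max(5, -7, 8, -4) = 8
Root (MIN): min(0, 2, 4, 8) = 0
MIN picks the child with the lowest value: B (value 0).

B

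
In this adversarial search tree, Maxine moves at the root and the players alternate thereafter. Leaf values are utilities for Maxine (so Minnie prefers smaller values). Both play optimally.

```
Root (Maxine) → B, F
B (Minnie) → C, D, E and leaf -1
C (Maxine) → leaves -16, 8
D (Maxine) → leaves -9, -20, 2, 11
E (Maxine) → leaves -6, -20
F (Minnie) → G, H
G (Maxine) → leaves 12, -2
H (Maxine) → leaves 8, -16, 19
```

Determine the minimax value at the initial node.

C (Maxine): max(-16, 8) = 8
D (Maxine): max(-9, -20, 2, 11) = 11
E (Maxine): max(-6, -20) = -6
B (Minnie): min(8, 11, -6, -1) = -6
G (Maxine): max(12, -2) = 12
H (Maxine): max(8, -16, 19) = 19
F (Minnie): min(12, 19) = 12
Root (Maxine): max(-6, 12) = 12

12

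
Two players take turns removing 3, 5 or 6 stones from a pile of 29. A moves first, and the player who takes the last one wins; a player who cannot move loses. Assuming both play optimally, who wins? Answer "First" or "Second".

Second

Positions where the player to move wins (W) vs loses (L):
i:   0  1  2  3  4  5  6  7  8  9 10 11 12 13 14 15 16 17 18 19 20 21 22 23 24 25 26 27 28 29
     L  L  L  W  W  W  W  W  W  L  L  L  W  W  W  W  W  W  L  L  L  W  W  W  W  W  W  L  L  L
Position 29 is L, so the second player wins.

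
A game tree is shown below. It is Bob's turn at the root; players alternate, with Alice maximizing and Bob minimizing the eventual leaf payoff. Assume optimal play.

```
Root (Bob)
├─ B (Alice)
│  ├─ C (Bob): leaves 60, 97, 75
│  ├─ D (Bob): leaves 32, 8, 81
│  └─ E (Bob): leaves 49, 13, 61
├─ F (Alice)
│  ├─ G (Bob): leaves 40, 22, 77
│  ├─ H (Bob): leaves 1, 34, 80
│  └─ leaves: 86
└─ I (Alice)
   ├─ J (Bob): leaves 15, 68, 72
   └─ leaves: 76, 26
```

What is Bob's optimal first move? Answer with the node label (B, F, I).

C (Bob): min(60, 97, 75) = 60
D (Bob): min(32, 8, 81) = 8
E (Bob): min(49, 13, 61) = 13
B (Alice): max(60, 8, 13) = 60
G (Bob): min(40, 22, 77) = 22
H (Bob): min(1, 34, 80) = 1
F (Alice): max(22, 1, 86) = 86
J (Bob): min(15, 68, 72) = 15
I (Alice): max(15, 76, 26) = 76
Root (Bob): min(60, 86, 76) = 60
Bob picks the child with the lowest value: B (value 60).

B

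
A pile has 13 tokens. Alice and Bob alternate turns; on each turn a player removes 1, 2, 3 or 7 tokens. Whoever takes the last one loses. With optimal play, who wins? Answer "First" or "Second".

Positions where the player to move wins (W) vs loses (L):
i:   0  1  2  3  4  5  6  7  8  9 10 11 12 13
     W  L  W  W  W  L  W  W  W  L  W  W  W  L
Position 13 is L, so the second player wins.

Second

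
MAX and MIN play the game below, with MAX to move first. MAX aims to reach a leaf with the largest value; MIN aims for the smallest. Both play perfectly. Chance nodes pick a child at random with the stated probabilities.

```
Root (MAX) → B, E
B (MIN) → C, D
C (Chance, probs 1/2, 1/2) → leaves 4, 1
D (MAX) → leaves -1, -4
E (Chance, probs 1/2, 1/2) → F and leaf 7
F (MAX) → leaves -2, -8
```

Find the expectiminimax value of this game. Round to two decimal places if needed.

C (Chance): 1/2·4 + 1/2·1 = 2.5
D (MAX): max(-1, -4) = -1
B (MIN): min(2.5, -1) = -1
F (MAX): max(-2, -8) = -2
E (Chance): 1/2·-2 + 1/2·7 = 2.5
Root (MAX): max(-1, 2.5) = 2.5

2.5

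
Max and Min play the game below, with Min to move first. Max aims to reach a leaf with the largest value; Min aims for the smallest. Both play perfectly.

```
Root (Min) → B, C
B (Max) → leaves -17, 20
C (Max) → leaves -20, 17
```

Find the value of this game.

17

B (Max): max(-17, 20) = 20
C (Max): max(-20, 17) = 17
Root (Min): min(20, 17) = 17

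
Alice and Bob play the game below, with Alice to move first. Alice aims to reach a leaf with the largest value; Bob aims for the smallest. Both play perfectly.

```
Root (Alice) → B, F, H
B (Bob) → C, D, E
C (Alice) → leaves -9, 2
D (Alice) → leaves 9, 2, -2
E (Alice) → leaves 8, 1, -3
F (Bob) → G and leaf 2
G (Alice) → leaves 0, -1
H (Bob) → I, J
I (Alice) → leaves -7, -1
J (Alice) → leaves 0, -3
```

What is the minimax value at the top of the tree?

C (Alice): max(-9, 2) = 2
D (Alice): max(9, 2, -2) = 9
E (Alice): max(8, 1, -3) = 8
B (Bob): min(2, 9, 8) = 2
G (Alice): max(0, -1) = 0
F (Bob): min(0, 2) = 0
I (Alice): max(-7, -1) = -1
J (Alice): max(0, -3) = 0
H (Bob): min(-1, 0) = -1
Root (Alice): max(2, 0, -1) = 2

2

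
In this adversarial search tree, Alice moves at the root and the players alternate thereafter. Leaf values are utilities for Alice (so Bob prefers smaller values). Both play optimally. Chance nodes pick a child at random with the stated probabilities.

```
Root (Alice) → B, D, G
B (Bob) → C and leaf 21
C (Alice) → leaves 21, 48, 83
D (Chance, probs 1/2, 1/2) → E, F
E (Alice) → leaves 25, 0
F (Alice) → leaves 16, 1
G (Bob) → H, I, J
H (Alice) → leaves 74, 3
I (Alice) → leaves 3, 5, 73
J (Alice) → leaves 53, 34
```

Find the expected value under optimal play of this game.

53

C (Alice): max(21, 48, 83) = 83
B (Bob): min(83, 21) = 21
E (Alice): max(25, 0) = 25
F (Alice): max(16, 1) = 16
D (Chance): 1/2·25 + 1/2·16 = 20.5
H (Alice): max(74, 3) = 74
I (Alice): max(3, 5, 73) = 73
J (Alice): max(53, 34) = 53
G (Bob): min(74, 73, 53) = 53
Root (Alice): max(21, 20.5, 53) = 53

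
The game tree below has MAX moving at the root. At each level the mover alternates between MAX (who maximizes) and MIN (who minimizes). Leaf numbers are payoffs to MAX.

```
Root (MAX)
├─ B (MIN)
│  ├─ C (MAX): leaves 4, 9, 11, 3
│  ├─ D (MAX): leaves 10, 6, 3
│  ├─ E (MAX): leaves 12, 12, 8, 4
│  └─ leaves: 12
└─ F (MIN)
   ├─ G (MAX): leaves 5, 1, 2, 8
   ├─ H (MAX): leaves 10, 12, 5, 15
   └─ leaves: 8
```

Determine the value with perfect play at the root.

10

C (MAX): max(4, 9, 11, 3) = 11
D (MAX): max(10, 6, 3) = 10
E (MAX): max(12, 12, 8, 4) = 12
B (MIN): min(11, 10, 12, 12) = 10
G (MAX): max(5, 1, 2, 8) = 8
H (MAX): max(10, 12, 5, 15) = 15
F (MIN): min(8, 15, 8) = 8
Root (MAX): max(10, 8) = 10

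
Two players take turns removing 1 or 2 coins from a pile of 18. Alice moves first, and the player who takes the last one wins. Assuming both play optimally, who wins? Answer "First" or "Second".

Second

Positions where the player to move wins (W) vs loses (L):
i:   0  1  2  3  4  5  6  7  8  9 10 11 12 13 14 15 16 17 18
     L  W  W  L  W  W  L  W  W  L  W  W  L  W  W  L  W  W  L
Position 18 is L, so the second player wins.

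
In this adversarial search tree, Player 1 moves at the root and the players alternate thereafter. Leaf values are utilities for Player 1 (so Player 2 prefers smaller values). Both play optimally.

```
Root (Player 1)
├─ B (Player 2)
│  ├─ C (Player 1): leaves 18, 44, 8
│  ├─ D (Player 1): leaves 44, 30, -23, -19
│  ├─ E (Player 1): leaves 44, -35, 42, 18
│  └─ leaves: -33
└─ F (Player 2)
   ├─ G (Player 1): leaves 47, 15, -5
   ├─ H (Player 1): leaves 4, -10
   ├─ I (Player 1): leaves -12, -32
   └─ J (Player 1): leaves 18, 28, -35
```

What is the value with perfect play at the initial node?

C (Player 1): max(18, 44, 8) = 44
D (Player 1): max(44, 30, -23, -19) = 44
E (Player 1): max(44, -35, 42, 18) = 44
B (Player 2): min(44, 44, 44, -33) = -33
G (Player 1): max(47, 15, -5) = 47
H (Player 1): max(4, -10) = 4
I (Player 1): max(-12, -32) = -12
J (Player 1): max(18, 28, -35) = 28
F (Player 2): min(47, 4, -12, 28) = -12
Root (Player 1): max(-33, -12) = -12

-12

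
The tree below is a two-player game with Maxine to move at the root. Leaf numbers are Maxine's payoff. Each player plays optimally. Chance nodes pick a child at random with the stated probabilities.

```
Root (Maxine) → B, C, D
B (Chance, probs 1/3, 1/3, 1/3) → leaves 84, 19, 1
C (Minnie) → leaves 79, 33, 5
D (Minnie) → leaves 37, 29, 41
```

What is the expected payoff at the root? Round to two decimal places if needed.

34.67

B (Chance): 1/3·84 + 1/3·19 + 1/3·1 = 34.67
C (Minnie): min(79, 33, 5) = 5
D (Minnie): min(37, 29, 41) = 29
Root (Maxine): max(34.67, 5, 29) = 34.67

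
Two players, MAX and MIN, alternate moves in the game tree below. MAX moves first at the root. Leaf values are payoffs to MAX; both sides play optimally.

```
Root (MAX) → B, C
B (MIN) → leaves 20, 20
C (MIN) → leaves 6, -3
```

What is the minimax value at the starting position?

20

B (MIN): min(20, 20) = 20
C (MIN): min(6, -3) = -3
Root (MAX): max(20, -3) = 20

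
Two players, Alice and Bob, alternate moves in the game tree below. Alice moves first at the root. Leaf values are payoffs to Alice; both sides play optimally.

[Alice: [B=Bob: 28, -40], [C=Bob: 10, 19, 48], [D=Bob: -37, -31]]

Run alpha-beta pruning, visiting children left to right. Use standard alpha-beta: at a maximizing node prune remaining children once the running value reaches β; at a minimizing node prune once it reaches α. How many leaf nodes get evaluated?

6

B [α=-∞,β=+∞]: v=-40
C [α=-40,β=+∞]: v=10
D [α=10,β=+∞]: v=-37 after child 1 ≤ α → α-cutoff, skip 1
Root [α=-∞,β=+∞]: v=10
Leaves evaluated: 6 of 7.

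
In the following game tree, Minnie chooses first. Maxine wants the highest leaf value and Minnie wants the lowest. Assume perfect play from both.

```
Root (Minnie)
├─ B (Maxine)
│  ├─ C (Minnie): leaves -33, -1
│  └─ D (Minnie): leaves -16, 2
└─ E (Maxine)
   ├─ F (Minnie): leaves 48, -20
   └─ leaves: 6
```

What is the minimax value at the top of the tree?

-16

C (Minnie): min(-33, -1) = -33
D (Minnie): min(-16, 2) = -16
B (Maxine): max(-33, -16) = -16
F (Minnie): min(48, -20) = -20
E (Maxine): max(-20, 6) = 6
Root (Minnie): min(-16, 6) = -16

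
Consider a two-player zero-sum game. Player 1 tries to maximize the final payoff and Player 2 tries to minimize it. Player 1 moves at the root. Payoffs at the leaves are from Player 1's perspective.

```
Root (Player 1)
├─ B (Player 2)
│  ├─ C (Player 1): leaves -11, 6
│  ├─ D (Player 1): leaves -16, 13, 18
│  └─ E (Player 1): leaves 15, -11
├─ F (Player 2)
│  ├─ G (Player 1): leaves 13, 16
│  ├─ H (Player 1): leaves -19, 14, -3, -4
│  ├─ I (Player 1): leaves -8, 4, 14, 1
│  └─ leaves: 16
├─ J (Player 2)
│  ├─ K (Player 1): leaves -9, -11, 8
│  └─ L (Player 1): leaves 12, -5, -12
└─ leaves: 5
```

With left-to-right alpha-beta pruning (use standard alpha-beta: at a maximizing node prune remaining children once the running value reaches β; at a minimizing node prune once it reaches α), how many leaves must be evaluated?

19

C [α=-∞,β=+∞]: v=6
D [α=-∞,β=6]: v=13 after child 2 ≥ β → β-cutoff, skip 1
E [α=-∞,β=6]: v=15 after child 1 ≥ β → β-cutoff, skip 1
B [α=-∞,β=+∞]: v=6
G [α=6,β=+∞]: v=16
H [α=6,β=16]: v=14
I [α=6,β=14]: v=14 after child 3 ≥ β → β-cutoff, skip 1
F [α=6,β=+∞]: v=14
K [α=14,β=+∞]: v=8
J [α=14,β=+∞]: v=8 after child 1 ≤ α → α-cutoff, skip 1
Root [α=-∞,β=+∞]: v=14
Leaves evaluated: 19 of 25.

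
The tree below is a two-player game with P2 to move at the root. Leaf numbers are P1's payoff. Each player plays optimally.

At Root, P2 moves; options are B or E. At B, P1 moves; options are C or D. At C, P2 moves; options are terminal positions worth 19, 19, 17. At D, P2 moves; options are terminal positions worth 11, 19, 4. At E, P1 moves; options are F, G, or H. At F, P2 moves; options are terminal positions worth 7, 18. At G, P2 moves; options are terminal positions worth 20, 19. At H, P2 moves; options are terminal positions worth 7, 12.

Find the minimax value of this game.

17

C (P2): min(19, 19, 17) = 17
D (P2): min(11, 19, 4) = 4
B (P1): max(17, 4) = 17
F (P2): min(7, 18) = 7
G (P2): min(20, 19) = 19
H (P2): min(7, 12) = 7
E (P1): max(7, 19, 7) = 19
Root (P2): min(17, 19) = 17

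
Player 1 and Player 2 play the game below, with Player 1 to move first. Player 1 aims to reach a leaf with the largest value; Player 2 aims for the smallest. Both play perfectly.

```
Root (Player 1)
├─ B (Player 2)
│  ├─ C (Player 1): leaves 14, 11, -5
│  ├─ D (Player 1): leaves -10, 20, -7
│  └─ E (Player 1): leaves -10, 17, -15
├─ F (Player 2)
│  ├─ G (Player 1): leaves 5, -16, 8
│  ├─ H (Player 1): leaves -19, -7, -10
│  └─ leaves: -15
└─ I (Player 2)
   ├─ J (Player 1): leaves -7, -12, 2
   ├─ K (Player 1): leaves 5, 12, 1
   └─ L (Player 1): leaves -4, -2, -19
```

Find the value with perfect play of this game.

C (Player 1): max(14, 11, -5) = 14
D (Player 1): max(-10, 20, -7) = 20
E (Player 1): max(-10, 17, -15) = 17
B (Player 2): min(14, 20, 17) = 14
G (Player 1): max(5, -16, 8) = 8
H (Player 1): max(-19, -7, -10) = -7
F (Player 2): min(8, -7, -15) = -15
J (Player 1): max(-7, -12, 2) = 2
K (Player 1): max(5, 12, 1) = 12
L (Player 1): max(-4, -2, -19) = -2
I (Player 2): min(2, 12, -2) = -2
Root (Player 1): max(14, -15, -2) = 14

14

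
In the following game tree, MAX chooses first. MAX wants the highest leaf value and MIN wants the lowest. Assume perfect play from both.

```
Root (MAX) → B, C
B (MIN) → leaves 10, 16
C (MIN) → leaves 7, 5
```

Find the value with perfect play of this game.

B (MIN): min(10, 16) = 10
C (MIN): min(7, 5) = 5
Root (MAX): max(10, 5) = 10

10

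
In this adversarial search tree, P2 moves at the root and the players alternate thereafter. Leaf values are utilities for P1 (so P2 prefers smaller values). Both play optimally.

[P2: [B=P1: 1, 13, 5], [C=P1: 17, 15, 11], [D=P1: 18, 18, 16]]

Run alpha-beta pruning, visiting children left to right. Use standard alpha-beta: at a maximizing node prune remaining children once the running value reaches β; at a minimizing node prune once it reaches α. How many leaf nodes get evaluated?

5

B [α=-∞,β=+∞]: v=13
C [α=-∞,β=13]: v=17 after child 1 ≥ β → β-cutoff, skip 2
D [α=-∞,β=13]: v=18 after child 1 ≥ β → β-cutoff, skip 2
Root [α=-∞,β=+∞]: v=13
Leaves evaluated: 5 of 9.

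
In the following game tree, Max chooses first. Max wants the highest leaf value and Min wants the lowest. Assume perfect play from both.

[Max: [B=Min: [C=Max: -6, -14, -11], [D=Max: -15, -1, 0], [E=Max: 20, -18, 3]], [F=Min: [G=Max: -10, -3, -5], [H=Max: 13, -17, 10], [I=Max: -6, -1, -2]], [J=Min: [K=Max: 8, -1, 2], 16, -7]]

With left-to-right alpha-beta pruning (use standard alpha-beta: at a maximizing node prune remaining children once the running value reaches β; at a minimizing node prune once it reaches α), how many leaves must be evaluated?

17

C [α=-∞,β=+∞]: v=-6
D [α=-∞,β=-6]: v=-1 after child 2 ≥ β → β-cutoff, skip 1
E [α=-∞,β=-6]: v=20 after child 1 ≥ β → β-cutoff, skip 2
B [α=-∞,β=+∞]: v=-6
G [α=-6,β=+∞]: v=-3
H [α=-6,β=-3]: v=13 after child 1 ≥ β → β-cutoff, skip 2
I [α=-6,β=-3]: v=-1 after child 2 ≥ β → β-cutoff, skip 1
F [α=-6,β=+∞]: v=-3
K [α=-3,β=+∞]: v=8
J [α=-3,β=+∞]: v=-7
Root [α=-∞,β=+∞]: v=-3
Leaves evaluated: 17 of 23.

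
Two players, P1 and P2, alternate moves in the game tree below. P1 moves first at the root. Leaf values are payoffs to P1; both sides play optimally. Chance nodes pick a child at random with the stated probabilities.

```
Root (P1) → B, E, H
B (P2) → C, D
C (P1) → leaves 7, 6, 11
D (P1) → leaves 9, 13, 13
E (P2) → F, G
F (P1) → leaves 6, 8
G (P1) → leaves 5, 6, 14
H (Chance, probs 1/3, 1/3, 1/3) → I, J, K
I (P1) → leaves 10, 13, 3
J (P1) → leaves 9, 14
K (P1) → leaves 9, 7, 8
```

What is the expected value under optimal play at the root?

12

C (P1): max(7, 6, 11) = 11
D (P1): max(9, 13, 13) = 13
B (P2): min(11, 13) = 11
F (P1): max(6, 8) = 8
G (P1): max(5, 6, 14) = 14
E (P2): min(8, 14) = 8
I (P1): max(10, 13, 3) = 13
J (P1): max(9, 14) = 14
K (P1): max(9, 7, 8) = 9
H (Chance): 1/3·13 + 1/3·14 + 1/3·9 = 12
Root (P1): max(11, 8, 12) = 12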